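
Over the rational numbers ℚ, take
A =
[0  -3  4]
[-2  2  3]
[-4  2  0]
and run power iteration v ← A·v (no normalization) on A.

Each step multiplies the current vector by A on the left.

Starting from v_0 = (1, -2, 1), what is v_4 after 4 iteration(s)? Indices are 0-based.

v_0 = (1, -2, 1).
v_1 = A·v_0 = (10, -3, -8).
v_2 = A·v_1 = (-23, -50, -46).
v_3 = A·v_2 = (-34, -192, -8).
v_4 = A·v_3 = (544, -340, -248).

v_4 = (544, -340, -248)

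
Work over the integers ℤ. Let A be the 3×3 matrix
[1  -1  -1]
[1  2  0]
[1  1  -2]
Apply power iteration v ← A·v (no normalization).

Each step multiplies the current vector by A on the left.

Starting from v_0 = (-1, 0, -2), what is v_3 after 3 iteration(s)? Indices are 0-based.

v_3 = (6, -3, 10)

v_0 = (-1, 0, -2).
v_1 = A·v_0 = (1, -1, 3).
v_2 = A·v_1 = (-1, -1, -6).
v_3 = A·v_2 = (6, -3, 10).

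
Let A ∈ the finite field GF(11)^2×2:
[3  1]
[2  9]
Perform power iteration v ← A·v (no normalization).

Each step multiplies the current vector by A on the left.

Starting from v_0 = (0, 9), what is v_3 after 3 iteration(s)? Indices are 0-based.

v_0 = (0, 9).
v_1 = A·v_0 = (9, 4).
v_2 = A·v_1 = (9, 10).
v_3 = A·v_2 = (4, 9).

v_3 = (4, 9)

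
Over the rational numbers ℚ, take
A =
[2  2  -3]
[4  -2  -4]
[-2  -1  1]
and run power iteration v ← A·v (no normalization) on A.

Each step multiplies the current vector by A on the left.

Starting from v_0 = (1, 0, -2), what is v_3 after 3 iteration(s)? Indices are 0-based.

v_0 = (1, 0, -2).
v_1 = A·v_0 = (8, 12, -4).
v_2 = A·v_1 = (52, 24, -32).
v_3 = A·v_2 = (248, 288, -160).

v_3 = (248, 288, -160)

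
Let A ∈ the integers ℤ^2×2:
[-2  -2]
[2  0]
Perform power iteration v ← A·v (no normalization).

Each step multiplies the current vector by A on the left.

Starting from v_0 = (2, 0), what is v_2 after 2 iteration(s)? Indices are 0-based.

v_2 = (0, -8)

v_0 = (2, 0).
v_1 = A·v_0 = (-4, 4).
v_2 = A·v_1 = (0, -8).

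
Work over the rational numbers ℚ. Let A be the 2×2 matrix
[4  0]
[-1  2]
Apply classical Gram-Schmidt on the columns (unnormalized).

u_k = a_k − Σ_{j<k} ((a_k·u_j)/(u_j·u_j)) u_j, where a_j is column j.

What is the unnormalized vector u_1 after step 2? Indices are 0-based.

Step 1: u_0 = a_0 = (4, -1).
Step 2: u_1 = a_1 − (-2/17)·u_0 = (8/17, 32/17).

u_1 = (8/17, 32/17)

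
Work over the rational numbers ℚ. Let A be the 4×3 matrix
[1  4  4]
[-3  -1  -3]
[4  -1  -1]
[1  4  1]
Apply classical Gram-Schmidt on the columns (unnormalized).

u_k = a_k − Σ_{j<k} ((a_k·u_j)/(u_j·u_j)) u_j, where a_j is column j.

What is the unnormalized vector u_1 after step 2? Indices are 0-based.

Step 1: u_0 = a_0 = (1, -3, 4, 1).
Step 2: u_1 = a_1 − (7/27)·u_0 = (101/27, -2/9, -55/27, 101/27).

u_1 = (101/27, -2/9, -55/27, 101/27)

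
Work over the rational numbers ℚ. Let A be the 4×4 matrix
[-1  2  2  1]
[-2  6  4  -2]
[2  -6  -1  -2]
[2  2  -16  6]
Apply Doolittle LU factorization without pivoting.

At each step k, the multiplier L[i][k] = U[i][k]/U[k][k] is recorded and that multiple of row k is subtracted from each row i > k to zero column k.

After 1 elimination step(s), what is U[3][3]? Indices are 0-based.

Step 1: pivot at (0,0) is -1.
  row1 ← row1 − (2)·row0  ⇒  L[1][0]=2, U row1=(0, 2, 0, -4)
  row2 ← row2 − (-2)·row0  ⇒  L[2][0]=-2, U row2=(0, -2, 3, 0)
  row3 ← row3 − (-2)·row0  ⇒  L[3][0]=-2, U row3=(0, 6, -12, 8)

U[3][3] = 8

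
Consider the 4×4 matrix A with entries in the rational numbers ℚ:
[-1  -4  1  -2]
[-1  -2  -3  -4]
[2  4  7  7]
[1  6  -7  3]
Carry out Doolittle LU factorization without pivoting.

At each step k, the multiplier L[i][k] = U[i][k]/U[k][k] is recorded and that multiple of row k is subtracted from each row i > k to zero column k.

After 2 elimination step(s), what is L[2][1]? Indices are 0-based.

k=0: U[0][0]=-1
  eliminate (1,0): mult=1, new row 1: (0, 2, -4, -2); set L[1][0]=1
  eliminate (2,0): mult=-2, new row 2: (0, -4, 9, 3); set L[2][0]=-2
  eliminate (3,0): mult=-1, new row 3: (0, 2, -6, 1); set L[3][0]=-1
k=1: U[1][1]=2
  eliminate (2,1): mult=-2, new row 2: (0, 0, 1, -1); set L[2][1]=-2
  eliminate (3,1): mult=1, new row 3: (0, 0, -2, 3); set L[3][1]=1

L[2][1] = -2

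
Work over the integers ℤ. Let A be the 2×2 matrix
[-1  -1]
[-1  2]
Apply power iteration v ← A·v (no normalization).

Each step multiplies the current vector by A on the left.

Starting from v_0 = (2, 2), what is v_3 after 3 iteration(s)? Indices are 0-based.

v_3 = (-10, 14)

v_0 = (2, 2).
v_1 = A·v_0 = (-4, 2).
v_2 = A·v_1 = (2, 8).
v_3 = A·v_2 = (-10, 14).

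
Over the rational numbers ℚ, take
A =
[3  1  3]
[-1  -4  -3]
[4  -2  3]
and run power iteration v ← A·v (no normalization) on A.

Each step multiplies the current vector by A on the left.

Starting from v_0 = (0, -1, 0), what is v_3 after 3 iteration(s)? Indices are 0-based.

v_0 = (0, -1, 0).
v_1 = A·v_0 = (-1, 4, 2).
v_2 = A·v_1 = (7, -21, -6).
v_3 = A·v_2 = (-18, 95, 52).

v_3 = (-18, 95, 52)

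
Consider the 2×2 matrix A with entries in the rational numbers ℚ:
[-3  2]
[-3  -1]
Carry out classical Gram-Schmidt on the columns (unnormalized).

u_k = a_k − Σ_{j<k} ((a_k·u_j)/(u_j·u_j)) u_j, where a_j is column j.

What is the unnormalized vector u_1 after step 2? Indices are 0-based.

Step 1: u_0 = a_0 = (-3, -3).
Step 2: u_1 = a_1 − (-1/6)·u_0 = (3/2, -3/2).

u_1 = (3/2, -3/2)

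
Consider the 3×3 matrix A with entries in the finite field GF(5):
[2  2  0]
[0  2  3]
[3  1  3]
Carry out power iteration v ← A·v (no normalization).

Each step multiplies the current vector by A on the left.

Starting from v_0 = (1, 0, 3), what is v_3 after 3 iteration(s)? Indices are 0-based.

v_3 = (2, 1, 3)

v_0 = (1, 0, 3).
v_1 = A·v_0 = (2, 4, 2).
v_2 = A·v_1 = (2, 4, 1).
v_3 = A·v_2 = (2, 1, 3).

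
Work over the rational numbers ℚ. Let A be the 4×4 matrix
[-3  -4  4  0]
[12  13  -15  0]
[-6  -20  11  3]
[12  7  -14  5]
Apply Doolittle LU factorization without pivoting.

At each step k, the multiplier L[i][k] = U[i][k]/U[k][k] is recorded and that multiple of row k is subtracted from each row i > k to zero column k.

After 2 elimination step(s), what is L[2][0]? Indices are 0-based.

L[2][0] = 2

[col 0] pivot -3
  R1 -= -4*R0 → (0, -3, 1, 0)  (L[1][0] := -4)
  R2 -= 2*R0 → (0, -12, 3, 3)  (L[2][0] := 2)
  R3 -= -4*R0 → (0, -9, 2, 5)  (L[3][0] := -4)
[col 1] pivot -3
  R2 -= 4*R1 → (0, 0, -1, 3)  (L[2][1] := 4)
  R3 -= 3*R1 → (0, 0, -1, 5)  (L[3][1] := 3)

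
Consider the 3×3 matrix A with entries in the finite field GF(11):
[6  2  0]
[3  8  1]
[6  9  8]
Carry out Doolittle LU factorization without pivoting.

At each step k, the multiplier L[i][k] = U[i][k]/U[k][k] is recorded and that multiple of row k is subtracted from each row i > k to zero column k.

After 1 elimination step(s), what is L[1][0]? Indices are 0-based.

[col 0] pivot 6
  R1 -= 6*R0 → (0, 7, 1)  (L[1][0] := 6)
  R2 -= 1*R0 → (0, 7, 8)  (L[2][0] := 1)

L[1][0] = 6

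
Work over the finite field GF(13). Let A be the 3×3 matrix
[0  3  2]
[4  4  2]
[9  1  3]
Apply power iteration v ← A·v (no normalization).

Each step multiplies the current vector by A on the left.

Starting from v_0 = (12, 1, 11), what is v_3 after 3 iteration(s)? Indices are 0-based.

v_3 = (6, 6, 12)

v_0 = (12, 1, 11).
v_1 = A·v_0 = (12, 9, 12).
v_2 = A·v_1 = (12, 4, 10).
v_3 = A·v_2 = (6, 6, 12).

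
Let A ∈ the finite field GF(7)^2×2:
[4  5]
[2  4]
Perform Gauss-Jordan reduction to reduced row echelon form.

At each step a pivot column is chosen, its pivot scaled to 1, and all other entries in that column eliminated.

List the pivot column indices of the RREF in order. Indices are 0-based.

pivot(0,0)=4: scale R0 → (1, 3)
  clear (1,0): R1 −= (2)R0 → (0, 5)
pivot(1,1)=5: scale R1 → (0, 1)
  clear (0,1): R0 −= (3)R1 → (1, 0)

pivot columns: 0, 1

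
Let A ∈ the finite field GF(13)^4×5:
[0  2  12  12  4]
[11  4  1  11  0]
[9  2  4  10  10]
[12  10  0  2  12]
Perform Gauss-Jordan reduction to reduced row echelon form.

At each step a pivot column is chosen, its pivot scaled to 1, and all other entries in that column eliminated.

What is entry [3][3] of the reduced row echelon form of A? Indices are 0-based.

step 1: exchange rows 0,1
step 1: normalize row 0 (÷11) = (1, 11, 6, 1, 0)
  row 2: subtract 9×row0 = (0, 7, 2, 1, 10)
  row 3: subtract 12×row0 = (0, 8, 6, 3, 12)
step 2: normalize row 1 (÷2) = (0, 1, 6, 6, 2)
  row 0: subtract 11×row1 = (1, 0, 5, 0, 4)
  row 2: subtract 7×row1 = (0, 0, 12, 11, 9)
  row 3: subtract 8×row1 = (0, 0, 10, 7, 9)
step 3: normalize row 2 (÷12) = (0, 0, 1, 2, 4)
  row 0: subtract 5×row2 = (1, 0, 0, 3, 10)
  row 1: subtract 6×row2 = (0, 1, 0, 7, 4)
  row 3: subtract 10×row2 = (0, 0, 0, 0, 8)
skip col 3 (zero from row 3)
step 4: normalize row 3 (÷8) = (0, 0, 0, 0, 1)
  row 0: subtract 10×row3 = (1, 0, 0, 3, 0)
  row 1: subtract 4×row3 = (0, 1, 0, 7, 0)
  row 2: subtract 4×row3 = (0, 0, 1, 2, 0)

M[3][3] = 0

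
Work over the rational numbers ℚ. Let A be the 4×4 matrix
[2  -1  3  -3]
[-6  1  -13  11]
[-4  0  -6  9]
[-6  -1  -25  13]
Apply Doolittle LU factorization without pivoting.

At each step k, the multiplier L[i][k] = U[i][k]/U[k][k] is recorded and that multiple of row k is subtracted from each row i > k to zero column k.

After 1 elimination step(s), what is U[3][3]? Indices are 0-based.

Step 1: pivot at (0,0) is 2.
  row1 ← row1 − (-3)·row0  ⇒  L[1][0]=-3, U row1=(0, -2, -4, 2)
  row2 ← row2 − (-2)·row0  ⇒  L[2][0]=-2, U row2=(0, -2, 0, 3)
  row3 ← row3 − (-3)·row0  ⇒  L[3][0]=-3, U row3=(0, -4, -16, 4)

U[3][3] = 4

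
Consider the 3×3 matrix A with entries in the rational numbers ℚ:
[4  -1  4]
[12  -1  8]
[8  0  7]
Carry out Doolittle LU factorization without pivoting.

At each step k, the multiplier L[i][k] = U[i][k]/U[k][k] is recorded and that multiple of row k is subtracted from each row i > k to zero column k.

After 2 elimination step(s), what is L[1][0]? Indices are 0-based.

[col 0] pivot 4
  R1 -= 3*R0 → (0, 2, -4)  (L[1][0] := 3)
  R2 -= 2*R0 → (0, 2, -1)  (L[2][0] := 2)
[col 1] pivot 2
  R2 -= 1*R1 → (0, 0, 3)  (L[2][1] := 1)

L[1][0] = 3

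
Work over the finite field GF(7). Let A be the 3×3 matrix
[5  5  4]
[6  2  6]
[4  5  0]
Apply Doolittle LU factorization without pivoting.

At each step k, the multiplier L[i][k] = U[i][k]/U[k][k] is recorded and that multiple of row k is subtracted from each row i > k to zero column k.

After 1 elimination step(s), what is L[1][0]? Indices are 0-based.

L[1][0] = 4

k=0: U[0][0]=5
  eliminate (1,0): mult=4, new row 1: (0, 3, 4); set L[1][0]=4
  eliminate (2,0): mult=5, new row 2: (0, 1, 1); set L[2][0]=5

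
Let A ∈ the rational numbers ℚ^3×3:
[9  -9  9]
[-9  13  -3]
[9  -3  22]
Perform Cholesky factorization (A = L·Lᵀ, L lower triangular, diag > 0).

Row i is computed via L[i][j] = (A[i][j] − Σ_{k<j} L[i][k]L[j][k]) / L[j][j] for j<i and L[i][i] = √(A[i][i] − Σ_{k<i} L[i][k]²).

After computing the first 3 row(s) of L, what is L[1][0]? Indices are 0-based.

Step 1: L[0][0] = √(9) = 3.
  L[1][0] = (-9) / L[0][0] = -3.
Step 2: L[1][1] = √(4) = 2.
  L[2][0] = (9) / L[0][0] = 3.
  L[2][1] = (6) / L[1][1] = 3.
Step 3: L[2][2] = √(4) = 2.

L[1][0] = -3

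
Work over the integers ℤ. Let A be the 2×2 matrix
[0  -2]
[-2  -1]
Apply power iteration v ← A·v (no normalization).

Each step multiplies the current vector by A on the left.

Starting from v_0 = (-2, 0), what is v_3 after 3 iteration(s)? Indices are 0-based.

v_0 = (-2, 0).
v_1 = A·v_0 = (0, 4).
v_2 = A·v_1 = (-8, -4).
v_3 = A·v_2 = (8, 20).

v_3 = (8, 20)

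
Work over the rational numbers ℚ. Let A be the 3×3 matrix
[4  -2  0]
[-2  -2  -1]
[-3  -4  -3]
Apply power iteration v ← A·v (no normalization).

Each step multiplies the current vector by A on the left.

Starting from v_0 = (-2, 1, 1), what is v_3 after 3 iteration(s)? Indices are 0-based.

v_3 = (-206, 17, -37)

v_0 = (-2, 1, 1).
v_1 = A·v_0 = (-10, 1, -1).
v_2 = A·v_1 = (-42, 19, 29).
v_3 = A·v_2 = (-206, 17, -37).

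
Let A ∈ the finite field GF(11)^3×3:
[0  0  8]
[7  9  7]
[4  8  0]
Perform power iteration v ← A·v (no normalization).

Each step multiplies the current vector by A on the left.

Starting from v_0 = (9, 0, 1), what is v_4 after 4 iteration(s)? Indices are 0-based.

v_4 = (3, 3, 9)

v_0 = (9, 0, 1).
v_1 = A·v_0 = (8, 4, 3).
v_2 = A·v_1 = (2, 3, 9).
v_3 = A·v_2 = (6, 5, 10).
v_4 = A·v_3 = (3, 3, 9).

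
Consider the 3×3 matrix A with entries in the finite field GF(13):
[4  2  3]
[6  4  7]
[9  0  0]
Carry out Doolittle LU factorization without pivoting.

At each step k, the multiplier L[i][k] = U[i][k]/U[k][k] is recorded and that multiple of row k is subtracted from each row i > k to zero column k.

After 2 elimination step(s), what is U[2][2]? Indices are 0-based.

k=0: U[0][0]=4
  eliminate (1,0): mult=8, new row 1: (0, 1, 9); set L[1][0]=8
  eliminate (2,0): mult=12, new row 2: (0, 2, 3); set L[2][0]=12
k=1: U[1][1]=1
  eliminate (2,1): mult=2, new row 2: (0, 0, 11); set L[2][1]=2

U[2][2] = 11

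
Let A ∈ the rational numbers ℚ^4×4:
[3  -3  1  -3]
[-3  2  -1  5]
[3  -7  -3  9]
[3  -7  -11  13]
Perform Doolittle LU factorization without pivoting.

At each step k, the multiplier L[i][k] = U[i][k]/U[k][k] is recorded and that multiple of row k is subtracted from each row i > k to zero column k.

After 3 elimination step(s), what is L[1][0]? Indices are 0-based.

k=0: U[0][0]=3
  eliminate (1,0): mult=-1, new row 1: (0, -1, 0, 2); set L[1][0]=-1
  eliminate (2,0): mult=1, new row 2: (0, -4, -4, 12); set L[2][0]=1
  eliminate (3,0): mult=1, new row 3: (0, -4, -12, 16); set L[3][0]=1
k=1: U[1][1]=-1
  eliminate (2,1): mult=4, new row 2: (0, 0, -4, 4); set L[2][1]=4
  eliminate (3,1): mult=4, new row 3: (0, 0, -12, 8); set L[3][1]=4
k=2: U[2][2]=-4
  eliminate (3,2): mult=3, new row 3: (0, 0, 0, -4); set L[3][2]=3

L[1][0] = -1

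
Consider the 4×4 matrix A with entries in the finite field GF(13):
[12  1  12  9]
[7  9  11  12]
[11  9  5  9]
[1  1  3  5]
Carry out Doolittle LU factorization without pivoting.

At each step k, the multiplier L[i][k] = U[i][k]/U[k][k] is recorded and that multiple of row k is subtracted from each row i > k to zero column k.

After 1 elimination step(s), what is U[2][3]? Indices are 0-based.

[col 0] pivot 12
  R1 -= 6*R0 → (0, 3, 4, 10)  (L[1][0] := 6)
  R2 -= 2*R0 → (0, 7, 7, 4)  (L[2][0] := 2)
  R3 -= 12*R0 → (0, 2, 2, 1)  (L[3][0] := 12)

U[2][3] = 4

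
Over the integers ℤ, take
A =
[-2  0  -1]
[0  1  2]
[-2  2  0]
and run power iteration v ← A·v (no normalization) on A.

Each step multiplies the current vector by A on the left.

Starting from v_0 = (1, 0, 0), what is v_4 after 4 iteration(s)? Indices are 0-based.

v_0 = (1, 0, 0).
v_1 = A·v_0 = (-2, 0, -2).
v_2 = A·v_1 = (6, -4, 4).
v_3 = A·v_2 = (-16, 4, -20).
v_4 = A·v_3 = (52, -36, 40).

v_4 = (52, -36, 40)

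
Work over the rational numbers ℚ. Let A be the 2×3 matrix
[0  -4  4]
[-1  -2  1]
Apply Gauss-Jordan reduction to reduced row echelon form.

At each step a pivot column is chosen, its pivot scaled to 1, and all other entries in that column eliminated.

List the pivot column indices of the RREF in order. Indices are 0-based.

pivot columns: 0, 1

step 1: exchange rows 0,1
step 1: normalize row 0 (÷-1) = (1, 2, -1)
step 2: normalize row 1 (÷-4) = (0, 1, -1)
  row 0: subtract 2×row1 = (1, 0, 1)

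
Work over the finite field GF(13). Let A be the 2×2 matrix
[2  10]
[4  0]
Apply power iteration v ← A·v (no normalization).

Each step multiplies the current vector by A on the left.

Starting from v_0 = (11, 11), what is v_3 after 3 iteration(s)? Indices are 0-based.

v_0 = (11, 11).
v_1 = A·v_0 = (2, 5).
v_2 = A·v_1 = (2, 8).
v_3 = A·v_2 = (6, 8).

v_3 = (6, 8)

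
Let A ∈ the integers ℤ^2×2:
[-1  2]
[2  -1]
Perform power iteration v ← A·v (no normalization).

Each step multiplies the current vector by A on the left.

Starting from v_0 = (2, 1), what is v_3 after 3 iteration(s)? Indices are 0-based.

v_0 = (2, 1).
v_1 = A·v_0 = (0, 3).
v_2 = A·v_1 = (6, -3).
v_3 = A·v_2 = (-12, 15).

v_3 = (-12, 15)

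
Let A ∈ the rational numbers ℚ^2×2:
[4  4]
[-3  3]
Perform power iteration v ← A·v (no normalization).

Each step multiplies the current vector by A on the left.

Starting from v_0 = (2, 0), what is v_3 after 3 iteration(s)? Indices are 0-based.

v_3 = (-136, -150)

v_0 = (2, 0).
v_1 = A·v_0 = (8, -6).
v_2 = A·v_1 = (8, -42).
v_3 = A·v_2 = (-136, -150).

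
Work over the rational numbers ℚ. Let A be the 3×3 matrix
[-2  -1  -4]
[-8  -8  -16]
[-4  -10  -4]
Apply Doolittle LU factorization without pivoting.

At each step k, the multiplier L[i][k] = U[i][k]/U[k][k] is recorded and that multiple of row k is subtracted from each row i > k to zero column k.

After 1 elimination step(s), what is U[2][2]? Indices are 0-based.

U[2][2] = 4

[col 0] pivot -2
  R1 -= 4*R0 → (0, -4, 0)  (L[1][0] := 4)
  R2 -= 2*R0 → (0, -8, 4)  (L[2][0] := 2)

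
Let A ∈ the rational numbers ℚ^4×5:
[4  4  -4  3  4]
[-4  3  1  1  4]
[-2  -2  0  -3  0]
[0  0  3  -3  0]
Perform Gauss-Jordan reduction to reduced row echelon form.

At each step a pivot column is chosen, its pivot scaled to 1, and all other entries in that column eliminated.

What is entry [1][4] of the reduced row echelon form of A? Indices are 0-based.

pivot(0,0)=4: scale R0 → (1, 1, -1, 3/4, 1)
  clear (1,0): R1 −= (-4)R0 → (0, 7, -3, 4, 8)
  clear (2,0): R2 −= (-2)R0 → (0, 0, -2, -3/2, 2)
pivot(1,1)=7: scale R1 → (0, 1, -3/7, 4/7, 8/7)
  clear (0,1): R0 −= (1)R1 → (1, 0, -4/7, 5/28, -1/7)
pivot(2,2)=-2: scale R2 → (0, 0, 1, 3/4, -1)
  clear (0,2): R0 −= (-4/7)R2 → (1, 0, 0, 17/28, -5/7)
  clear (1,2): R1 −= (-3/7)R2 → (0, 1, 0, 25/28, 5/7)
  clear (3,2): R3 −= (3)R2 → (0, 0, 0, -21/4, 3)
pivot(3,3)=-21/4: scale R3 → (0, 0, 0, 1, -4/7)
  clear (0,3): R0 −= (17/28)R3 → (1, 0, 0, 0, -18/49)
  clear (1,3): R1 −= (25/28)R3 → (0, 1, 0, 0, 60/49)
  clear (2,3): R2 −= (3/4)R3 → (0, 0, 1, 0, -4/7)

M[1][4] = 60/49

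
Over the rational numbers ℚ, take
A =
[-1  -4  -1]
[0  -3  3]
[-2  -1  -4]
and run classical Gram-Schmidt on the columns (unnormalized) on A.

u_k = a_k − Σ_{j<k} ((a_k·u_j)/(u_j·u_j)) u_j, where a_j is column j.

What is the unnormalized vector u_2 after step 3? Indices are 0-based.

u_2 = (-45/47, 105/94, 45/94)

Step 1: u_0 = a_0 = (-1, 0, -2).
Step 2: u_1 = a_1 − (6/5)·u_0 = (-14/5, -3, 7/5).
Step 3: u_2 = a_2 − (9/5)·u_0 − (-59/94)·u_1 = (-45/47, 105/94, 45/94).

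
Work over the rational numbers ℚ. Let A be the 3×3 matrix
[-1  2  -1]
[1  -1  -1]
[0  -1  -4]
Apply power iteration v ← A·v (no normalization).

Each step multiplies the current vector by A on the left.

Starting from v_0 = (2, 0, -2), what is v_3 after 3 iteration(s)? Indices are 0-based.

v_0 = (2, 0, -2).
v_1 = A·v_0 = (0, 4, 8).
v_2 = A·v_1 = (0, -12, -36).
v_3 = A·v_2 = (12, 48, 156).

v_3 = (12, 48, 156)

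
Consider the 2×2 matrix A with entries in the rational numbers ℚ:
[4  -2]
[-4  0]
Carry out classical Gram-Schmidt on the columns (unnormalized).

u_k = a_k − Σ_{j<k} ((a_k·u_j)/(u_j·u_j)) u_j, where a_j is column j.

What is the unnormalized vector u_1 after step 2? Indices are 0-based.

u_1 = (-1, -1)

Step 1: u_0 = a_0 = (4, -4).
Step 2: u_1 = a_1 − (-1/4)·u_0 = (-1, -1).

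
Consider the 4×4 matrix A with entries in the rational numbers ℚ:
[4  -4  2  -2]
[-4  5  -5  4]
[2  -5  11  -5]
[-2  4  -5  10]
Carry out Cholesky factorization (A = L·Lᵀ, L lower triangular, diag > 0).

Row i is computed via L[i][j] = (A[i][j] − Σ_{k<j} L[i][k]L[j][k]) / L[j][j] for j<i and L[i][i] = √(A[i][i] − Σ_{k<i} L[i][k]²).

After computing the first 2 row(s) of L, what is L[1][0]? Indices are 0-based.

Step 1: L[0][0] = √(4) = 2.
  L[1][0] = (-4) / L[0][0] = -2.
Step 2: L[1][1] = √(1) = 1.

L[1][0] = -2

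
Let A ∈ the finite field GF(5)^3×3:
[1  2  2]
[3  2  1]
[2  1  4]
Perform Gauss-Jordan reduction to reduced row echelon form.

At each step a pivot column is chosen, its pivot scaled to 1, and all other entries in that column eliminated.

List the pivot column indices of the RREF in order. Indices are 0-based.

pivot columns: 0, 1

pivot(0,0)=1: scale R0 → (1, 2, 2)
  clear (1,0): R1 −= (3)R0 → (0, 1, 0)
  clear (2,0): R2 −= (2)R0 → (0, 2, 0)
pivot(1,1)=1: scale R1 → (0, 1, 0)
  clear (0,1): R0 −= (2)R1 → (1, 0, 2)
  clear (2,1): R2 −= (2)R1 → (0, 0, 0)
col 2: no nonzero at/below row 2; advance.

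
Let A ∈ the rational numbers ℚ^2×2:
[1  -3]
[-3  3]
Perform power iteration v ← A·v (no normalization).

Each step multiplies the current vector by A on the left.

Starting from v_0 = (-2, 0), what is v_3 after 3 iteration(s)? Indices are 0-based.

v_0 = (-2, 0).
v_1 = A·v_0 = (-2, 6).
v_2 = A·v_1 = (-20, 24).
v_3 = A·v_2 = (-92, 132).

v_3 = (-92, 132)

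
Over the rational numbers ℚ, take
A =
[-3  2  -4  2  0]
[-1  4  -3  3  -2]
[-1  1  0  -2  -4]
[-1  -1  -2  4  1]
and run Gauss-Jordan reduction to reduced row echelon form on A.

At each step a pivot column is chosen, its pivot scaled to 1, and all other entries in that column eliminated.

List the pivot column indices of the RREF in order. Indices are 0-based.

pivot columns: 0, 1, 2, 3

step 1: normalize row 0 (÷-3) = (1, -2/3, 4/3, -2/3, 0)
  row 1: subtract -1×row0 = (0, 10/3, -5/3, 7/3, -2)
  row 2: subtract -1×row0 = (0, 1/3, 4/3, -8/3, -4)
  row 3: subtract -1×row0 = (0, -5/3, -2/3, 10/3, 1)
step 2: normalize row 1 (÷10/3) = (0, 1, -1/2, 7/10, -3/5)
  row 0: subtract -2/3×row1 = (1, 0, 1, -1/5, -2/5)
  row 2: subtract 1/3×row1 = (0, 0, 3/2, -29/10, -19/5)
  row 3: subtract -5/3×row1 = (0, 0, -3/2, 9/2, 0)
step 3: normalize row 2 (÷3/2) = (0, 0, 1, -29/15, -38/15)
  row 0: subtract 1×row2 = (1, 0, 0, 26/15, 32/15)
  row 1: subtract -1/2×row2 = (0, 1, 0, -4/15, -28/15)
  row 3: subtract -3/2×row2 = (0, 0, 0, 8/5, -19/5)
step 4: normalize row 3 (÷8/5) = (0, 0, 0, 1, -19/8)
  row 0: subtract 26/15×row3 = (1, 0, 0, 0, 25/4)
  row 1: subtract -4/15×row3 = (0, 1, 0, 0, -5/2)
  row 2: subtract -29/15×row3 = (0, 0, 1, 0, -57/8)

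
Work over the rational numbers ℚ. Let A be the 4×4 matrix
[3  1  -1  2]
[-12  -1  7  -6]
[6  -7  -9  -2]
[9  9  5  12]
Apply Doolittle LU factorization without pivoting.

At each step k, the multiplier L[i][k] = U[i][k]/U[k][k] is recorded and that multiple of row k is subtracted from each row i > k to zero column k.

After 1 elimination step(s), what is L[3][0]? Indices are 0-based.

Step 1: pivot at (0,0) is 3.
  row1 ← row1 − (-4)·row0  ⇒  L[1][0]=-4, U row1=(0, 3, 3, 2)
  row2 ← row2 − (2)·row0  ⇒  L[2][0]=2, U row2=(0, -9, -7, -6)
  row3 ← row3 − (3)·row0  ⇒  L[3][0]=3, U row3=(0, 6, 8, 6)

L[3][0] = 3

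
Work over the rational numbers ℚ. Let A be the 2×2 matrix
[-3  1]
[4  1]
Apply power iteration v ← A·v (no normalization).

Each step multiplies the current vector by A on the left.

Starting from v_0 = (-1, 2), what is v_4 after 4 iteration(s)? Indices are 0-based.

v_0 = (-1, 2).
v_1 = A·v_0 = (5, -2).
v_2 = A·v_1 = (-17, 18).
v_3 = A·v_2 = (69, -50).
v_4 = A·v_3 = (-257, 226).

v_4 = (-257, 226)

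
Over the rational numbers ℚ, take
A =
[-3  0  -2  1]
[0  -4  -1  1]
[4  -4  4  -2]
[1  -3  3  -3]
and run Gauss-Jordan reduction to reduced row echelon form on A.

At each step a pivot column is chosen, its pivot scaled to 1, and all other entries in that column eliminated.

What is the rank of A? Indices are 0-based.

pivot(0,0)=-3: scale R0 → (1, 0, 2/3, -1/3)
  clear (2,0): R2 −= (4)R0 → (0, -4, 4/3, -2/3)
  clear (3,0): R3 −= (1)R0 → (0, -3, 7/3, -8/3)
pivot(1,1)=-4: scale R1 → (0, 1, 1/4, -1/4)
  clear (2,1): R2 −= (-4)R1 → (0, 0, 7/3, -5/3)
  clear (3,1): R3 −= (-3)R1 → (0, 0, 37/12, -41/12)
pivot(2,2)=7/3: scale R2 → (0, 0, 1, -5/7)
  clear (0,2): R0 −= (2/3)R2 → (1, 0, 0, 1/7)
  clear (1,2): R1 −= (1/4)R2 → (0, 1, 0, -1/14)
  clear (3,2): R3 −= (37/12)R2 → (0, 0, 0, -17/14)
pivot(3,3)=-17/14: scale R3 → (0, 0, 0, 1)
  clear (0,3): R0 −= (1/7)R3 → (1, 0, 0, 0)
  clear (1,3): R1 −= (-1/14)R3 → (0, 1, 0, 0)
  clear (2,3): R2 −= (-5/7)R3 → (0, 0, 1, 0)

rank = 4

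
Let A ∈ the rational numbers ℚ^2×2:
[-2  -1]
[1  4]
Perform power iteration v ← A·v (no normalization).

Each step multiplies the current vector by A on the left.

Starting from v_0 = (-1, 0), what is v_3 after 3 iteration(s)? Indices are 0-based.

v_3 = (8, -11)

v_0 = (-1, 0).
v_1 = A·v_0 = (2, -1).
v_2 = A·v_1 = (-3, -2).
v_3 = A·v_2 = (8, -11).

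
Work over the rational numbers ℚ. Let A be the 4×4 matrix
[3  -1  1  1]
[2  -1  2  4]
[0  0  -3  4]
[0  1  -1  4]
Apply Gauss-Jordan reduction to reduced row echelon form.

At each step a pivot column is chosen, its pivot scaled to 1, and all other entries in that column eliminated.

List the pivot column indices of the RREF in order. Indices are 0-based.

step 1: normalize row 0 (÷3) = (1, -1/3, 1/3, 1/3)
  row 1: subtract 2×row0 = (0, -1/3, 4/3, 10/3)
step 2: normalize row 1 (÷-1/3) = (0, 1, -4, -10)
  row 0: subtract -1/3×row1 = (1, 0, -1, -3)
  row 3: subtract 1×row1 = (0, 0, 3, 14)
step 3: normalize row 2 (÷-3) = (0, 0, 1, -4/3)
  row 0: subtract -1×row2 = (1, 0, 0, -13/3)
  row 1: subtract -4×row2 = (0, 1, 0, -46/3)
  row 3: subtract 3×row2 = (0, 0, 0, 18)
step 4: normalize row 3 (÷18) = (0, 0, 0, 1)
  row 0: subtract -13/3×row3 = (1, 0, 0, 0)
  row 1: subtract -46/3×row3 = (0, 1, 0, 0)
  row 2: subtract -4/3×row3 = (0, 0, 1, 0)

pivot columns: 0, 1, 2, 3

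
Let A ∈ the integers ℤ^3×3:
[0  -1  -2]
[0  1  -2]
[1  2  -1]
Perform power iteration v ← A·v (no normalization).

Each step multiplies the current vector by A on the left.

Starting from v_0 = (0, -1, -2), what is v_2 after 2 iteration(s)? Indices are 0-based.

v_2 = (-3, 3, 11)

v_0 = (0, -1, -2).
v_1 = A·v_0 = (5, 3, 0).
v_2 = A·v_1 = (-3, 3, 11).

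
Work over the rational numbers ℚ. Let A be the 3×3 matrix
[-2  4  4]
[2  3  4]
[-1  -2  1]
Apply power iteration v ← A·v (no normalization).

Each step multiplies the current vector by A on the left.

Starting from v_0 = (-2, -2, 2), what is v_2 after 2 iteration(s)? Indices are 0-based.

v_2 = (16, 34, 8)

v_0 = (-2, -2, 2).
v_1 = A·v_0 = (4, -2, 8).
v_2 = A·v_1 = (16, 34, 8).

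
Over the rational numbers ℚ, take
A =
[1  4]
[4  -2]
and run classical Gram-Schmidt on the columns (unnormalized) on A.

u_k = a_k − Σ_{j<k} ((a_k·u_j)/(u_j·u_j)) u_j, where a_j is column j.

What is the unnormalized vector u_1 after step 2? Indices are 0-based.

Step 1: u_0 = a_0 = (1, 4).
Step 2: u_1 = a_1 − (-4/17)·u_0 = (72/17, -18/17).

u_1 = (72/17, -18/17)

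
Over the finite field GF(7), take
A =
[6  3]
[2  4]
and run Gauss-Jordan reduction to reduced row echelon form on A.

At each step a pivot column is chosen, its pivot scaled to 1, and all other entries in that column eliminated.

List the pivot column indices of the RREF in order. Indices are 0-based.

step 1: normalize row 0 (÷6) = (1, 4)
  row 1: subtract 2×row0 = (0, 3)
step 2: normalize row 1 (÷3) = (0, 1)
  row 0: subtract 4×row1 = (1, 0)

pivot columns: 0, 1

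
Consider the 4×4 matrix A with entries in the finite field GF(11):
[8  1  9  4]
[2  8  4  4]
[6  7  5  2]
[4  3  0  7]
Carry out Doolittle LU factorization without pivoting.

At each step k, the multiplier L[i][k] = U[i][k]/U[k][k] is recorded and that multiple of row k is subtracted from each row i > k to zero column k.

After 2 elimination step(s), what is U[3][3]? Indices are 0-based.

U[3][3] = 9

[col 0] pivot 8
  R1 -= 3*R0 → (0, 5, 10, 3)  (L[1][0] := 3)
  R2 -= 9*R0 → (0, 9, 1, 10)  (L[2][0] := 9)
  R3 -= 6*R0 → (0, 8, 1, 5)  (L[3][0] := 6)
[col 1] pivot 5
  R2 -= 4*R1 → (0, 0, 5, 9)  (L[2][1] := 4)
  R3 -= 6*R1 → (0, 0, 7, 9)  (L[3][1] := 6)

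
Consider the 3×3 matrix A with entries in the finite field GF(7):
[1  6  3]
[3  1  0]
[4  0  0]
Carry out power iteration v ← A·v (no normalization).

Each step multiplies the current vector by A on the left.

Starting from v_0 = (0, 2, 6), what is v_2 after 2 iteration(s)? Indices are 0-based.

v_0 = (0, 2, 6).
v_1 = A·v_0 = (2, 2, 0).
v_2 = A·v_1 = (0, 1, 1).

v_2 = (0, 1, 1)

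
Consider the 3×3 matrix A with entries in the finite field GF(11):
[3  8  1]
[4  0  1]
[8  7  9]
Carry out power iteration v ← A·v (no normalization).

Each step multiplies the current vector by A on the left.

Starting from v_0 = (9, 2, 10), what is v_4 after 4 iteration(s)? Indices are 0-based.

v_4 = (4, 5, 10)

v_0 = (9, 2, 10).
v_1 = A·v_0 = (9, 2, 0).
v_2 = A·v_1 = (10, 3, 9).
v_3 = A·v_2 = (8, 5, 6).
v_4 = A·v_3 = (4, 5, 10).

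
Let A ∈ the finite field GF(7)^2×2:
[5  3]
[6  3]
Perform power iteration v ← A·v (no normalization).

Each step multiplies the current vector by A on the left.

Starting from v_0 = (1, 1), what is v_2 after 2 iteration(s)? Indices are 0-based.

v_2 = (4, 5)

v_0 = (1, 1).
v_1 = A·v_0 = (1, 2).
v_2 = A·v_1 = (4, 5).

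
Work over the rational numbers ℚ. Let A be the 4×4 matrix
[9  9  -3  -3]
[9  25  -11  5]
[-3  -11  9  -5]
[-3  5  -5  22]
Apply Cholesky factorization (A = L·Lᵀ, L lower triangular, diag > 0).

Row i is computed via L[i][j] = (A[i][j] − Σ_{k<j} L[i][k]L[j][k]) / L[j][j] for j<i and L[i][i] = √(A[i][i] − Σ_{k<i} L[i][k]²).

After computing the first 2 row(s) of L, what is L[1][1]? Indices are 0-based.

L[1][1] = 4

Step 1: L[0][0] = √(9) = 3.
  L[1][0] = (9) / L[0][0] = 3.
Step 2: L[1][1] = √(16) = 4.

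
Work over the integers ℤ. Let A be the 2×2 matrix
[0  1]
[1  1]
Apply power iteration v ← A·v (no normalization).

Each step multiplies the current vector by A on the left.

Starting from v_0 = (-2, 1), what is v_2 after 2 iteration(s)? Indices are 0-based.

v_0 = (-2, 1).
v_1 = A·v_0 = (1, -1).
v_2 = A·v_1 = (-1, 0).

v_2 = (-1, 0)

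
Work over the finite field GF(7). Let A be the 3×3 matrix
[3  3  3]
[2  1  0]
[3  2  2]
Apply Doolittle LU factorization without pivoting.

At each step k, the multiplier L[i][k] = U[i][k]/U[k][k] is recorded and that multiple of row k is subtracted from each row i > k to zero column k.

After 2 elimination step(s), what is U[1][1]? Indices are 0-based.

[col 0] pivot 3
  R1 -= 3*R0 → (0, 6, 5)  (L[1][0] := 3)
  R2 -= 1*R0 → (0, 6, 6)  (L[2][0] := 1)
[col 1] pivot 6
  R2 -= 1*R1 → (0, 0, 1)  (L[2][1] := 1)

U[1][1] = 6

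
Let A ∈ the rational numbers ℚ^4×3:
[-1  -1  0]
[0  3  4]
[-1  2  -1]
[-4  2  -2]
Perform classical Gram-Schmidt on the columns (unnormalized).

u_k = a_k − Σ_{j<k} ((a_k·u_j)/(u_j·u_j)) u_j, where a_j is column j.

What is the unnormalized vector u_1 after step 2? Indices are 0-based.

u_1 = (-3/2, 3, 3/2, 0)

Step 1: u_0 = a_0 = (-1, 0, -1, -4).
Step 2: u_1 = a_1 − (-1/2)·u_0 = (-3/2, 3, 3/2, 0).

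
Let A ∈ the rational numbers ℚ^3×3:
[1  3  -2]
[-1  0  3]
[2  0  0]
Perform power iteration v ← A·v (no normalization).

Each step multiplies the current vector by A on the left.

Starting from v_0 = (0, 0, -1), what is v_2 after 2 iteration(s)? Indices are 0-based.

v_2 = (-7, -2, 4)

v_0 = (0, 0, -1).
v_1 = A·v_0 = (2, -3, 0).
v_2 = A·v_1 = (-7, -2, 4).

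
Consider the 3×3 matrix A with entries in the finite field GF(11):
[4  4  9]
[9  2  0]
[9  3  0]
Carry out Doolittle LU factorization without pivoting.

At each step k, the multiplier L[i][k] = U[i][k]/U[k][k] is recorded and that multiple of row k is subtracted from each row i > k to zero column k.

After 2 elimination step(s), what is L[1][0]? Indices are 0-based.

[col 0] pivot 4
  R1 -= 5*R0 → (0, 4, 10)  (L[1][0] := 5)
  R2 -= 5*R0 → (0, 5, 10)  (L[2][0] := 5)
[col 1] pivot 4
  R2 -= 4*R1 → (0, 0, 3)  (L[2][1] := 4)

L[1][0] = 5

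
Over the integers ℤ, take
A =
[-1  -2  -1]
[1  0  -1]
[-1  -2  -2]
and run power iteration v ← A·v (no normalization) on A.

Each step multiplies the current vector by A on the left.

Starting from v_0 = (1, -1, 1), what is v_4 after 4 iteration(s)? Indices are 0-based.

v_4 = (14, 2, 21)

v_0 = (1, -1, 1).
v_1 = A·v_0 = (0, 0, -1).
v_2 = A·v_1 = (1, 1, 2).
v_3 = A·v_2 = (-5, -1, -7).
v_4 = A·v_3 = (14, 2, 21).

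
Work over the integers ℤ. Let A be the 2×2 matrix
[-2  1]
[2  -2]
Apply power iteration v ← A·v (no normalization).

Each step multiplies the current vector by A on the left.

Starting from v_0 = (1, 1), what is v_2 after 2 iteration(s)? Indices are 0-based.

v_0 = (1, 1).
v_1 = A·v_0 = (-1, 0).
v_2 = A·v_1 = (2, -2).

v_2 = (2, -2)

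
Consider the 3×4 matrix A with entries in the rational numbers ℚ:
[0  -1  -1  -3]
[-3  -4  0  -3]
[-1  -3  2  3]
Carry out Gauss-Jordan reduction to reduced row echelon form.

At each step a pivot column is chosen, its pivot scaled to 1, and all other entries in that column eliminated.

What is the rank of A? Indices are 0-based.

rank = 3

[1] R0 <-> R1
[1] R0 /= -3  ⇒  (1, 4/3, 0, 1)
     R2 -= -1·R0  ⇒  (0, -5/3, 2, 4)
[2] R1 /= -1  ⇒  (0, 1, 1, 3)
     R0 -= 4/3·R1  ⇒  (1, 0, -4/3, -3)
     R2 -= -5/3·R1  ⇒  (0, 0, 11/3, 9)
[3] R2 /= 11/3  ⇒  (0, 0, 1, 27/11)
     R0 -= -4/3·R2  ⇒  (1, 0, 0, 3/11)
     R1 -= 1·R2  ⇒  (0, 1, 0, 6/11)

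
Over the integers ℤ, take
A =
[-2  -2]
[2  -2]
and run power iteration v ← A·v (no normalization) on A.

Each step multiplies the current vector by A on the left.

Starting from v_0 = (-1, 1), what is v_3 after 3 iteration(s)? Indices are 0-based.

v_3 = (-32, 0)

v_0 = (-1, 1).
v_1 = A·v_0 = (0, -4).
v_2 = A·v_1 = (8, 8).
v_3 = A·v_2 = (-32, 0).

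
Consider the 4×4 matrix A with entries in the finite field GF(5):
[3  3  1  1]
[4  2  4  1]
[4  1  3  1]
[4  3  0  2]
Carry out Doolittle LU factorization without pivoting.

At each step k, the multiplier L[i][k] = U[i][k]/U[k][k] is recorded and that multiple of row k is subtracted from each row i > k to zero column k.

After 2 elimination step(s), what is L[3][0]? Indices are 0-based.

Step 1: pivot at (0,0) is 3.
  row1 ← row1 − (3)·row0  ⇒  L[1][0]=3, U row1=(0, 3, 1, 3)
  row2 ← row2 − (3)·row0  ⇒  L[2][0]=3, U row2=(0, 2, 0, 3)
  row3 ← row3 − (3)·row0  ⇒  L[3][0]=3, U row3=(0, 4, 2, 4)
Step 2: pivot at (1,1) is 3.
  row2 ← row2 − (4)·row1  ⇒  L[2][1]=4, U row2=(0, 0, 1, 1)
  row3 ← row3 − (3)·row1  ⇒  L[3][1]=3, U row3=(0, 0, 4, 0)

L[3][0] = 3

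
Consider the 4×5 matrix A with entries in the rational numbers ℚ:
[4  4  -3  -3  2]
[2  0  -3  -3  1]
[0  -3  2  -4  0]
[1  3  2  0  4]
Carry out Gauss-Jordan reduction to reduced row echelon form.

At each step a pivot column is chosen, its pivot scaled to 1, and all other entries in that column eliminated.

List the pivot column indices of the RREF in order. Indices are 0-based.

pivot(0,0)=4: scale R0 → (1, 1, -3/4, -3/4, 1/2)
  clear (1,0): R1 −= (2)R0 → (0, -2, -3/2, -3/2, 0)
  clear (3,0): R3 −= (1)R0 → (0, 2, 11/4, 3/4, 7/2)
pivot(1,1)=-2: scale R1 → (0, 1, 3/4, 3/4, 0)
  clear (0,1): R0 −= (1)R1 → (1, 0, -3/2, -3/2, 1/2)
  clear (2,1): R2 −= (-3)R1 → (0, 0, 17/4, -7/4, 0)
  clear (3,1): R3 −= (2)R1 → (0, 0, 5/4, -3/4, 7/2)
pivot(2,2)=17/4: scale R2 → (0, 0, 1, -7/17, 0)
  clear (0,2): R0 −= (-3/2)R2 → (1, 0, 0, -36/17, 1/2)
  clear (1,2): R1 −= (3/4)R2 → (0, 1, 0, 18/17, 0)
  clear (3,2): R3 −= (5/4)R2 → (0, 0, 0, -4/17, 7/2)
pivot(3,3)=-4/17: scale R3 → (0, 0, 0, 1, -119/8)
  clear (0,3): R0 −= (-36/17)R3 → (1, 0, 0, 0, -31)
  clear (1,3): R1 −= (18/17)R3 → (0, 1, 0, 0, 63/4)
  clear (2,3): R2 −= (-7/17)R3 → (0, 0, 1, 0, -49/8)

pivot columns: 0, 1, 2, 3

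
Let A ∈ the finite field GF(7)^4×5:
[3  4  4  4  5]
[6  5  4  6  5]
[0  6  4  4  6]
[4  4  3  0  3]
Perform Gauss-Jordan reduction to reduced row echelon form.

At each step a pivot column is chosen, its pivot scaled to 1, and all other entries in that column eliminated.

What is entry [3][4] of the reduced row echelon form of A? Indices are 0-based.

[1] R0 /= 3  ⇒  (1, 6, 6, 6, 4)
     R1 -= 6·R0  ⇒  (0, 4, 3, 5, 2)
     R3 -= 4·R0  ⇒  (0, 1, 0, 4, 1)
[2] R1 /= 4  ⇒  (0, 1, 6, 3, 4)
     R0 -= 6·R1  ⇒  (1, 0, 5, 2, 1)
     R2 -= 6·R1  ⇒  (0, 0, 3, 0, 3)
     R3 -= 1·R1  ⇒  (0, 0, 1, 1, 4)
[3] R2 /= 3  ⇒  (0, 0, 1, 0, 1)
     R0 -= 5·R2  ⇒  (1, 0, 0, 2, 3)
     R1 -= 6·R2  ⇒  (0, 1, 0, 3, 5)
     R3 -= 1·R2  ⇒  (0, 0, 0, 1, 3)
[4] R3 /= 1  ⇒  (0, 0, 0, 1, 3)
     R0 -= 2·R3  ⇒  (1, 0, 0, 0, 4)
     R1 -= 3·R3  ⇒  (0, 1, 0, 0, 3)

M[3][4] = 3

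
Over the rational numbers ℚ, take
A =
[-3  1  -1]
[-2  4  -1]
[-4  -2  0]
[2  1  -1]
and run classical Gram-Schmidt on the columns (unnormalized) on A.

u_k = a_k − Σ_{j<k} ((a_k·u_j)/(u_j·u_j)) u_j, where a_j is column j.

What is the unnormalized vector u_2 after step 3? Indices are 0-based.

u_2 = (-14/29, 7/29, -6/29, -26/29)

Step 1: u_0 = a_0 = (-3, -2, -4, 2).
Step 2: u_1 = a_1 − (-1/33)·u_0 = (10/11, 130/33, -70/33, 35/33).
Step 3: u_2 = a_2 − (1/11)·u_0 − (-39/145)·u_1 = (-14/29, 7/29, -6/29, -26/29).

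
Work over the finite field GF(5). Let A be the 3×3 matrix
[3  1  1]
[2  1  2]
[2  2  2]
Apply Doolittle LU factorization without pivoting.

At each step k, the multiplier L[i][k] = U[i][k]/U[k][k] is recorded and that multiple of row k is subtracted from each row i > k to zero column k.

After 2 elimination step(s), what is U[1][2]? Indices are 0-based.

U[1][2] = 3

Step 1: pivot at (0,0) is 3.
  row1 ← row1 − (4)·row0  ⇒  L[1][0]=4, U row1=(0, 2, 3)
  row2 ← row2 − (4)·row0  ⇒  L[2][0]=4, U row2=(0, 3, 3)
Step 2: pivot at (1,1) is 2.
  row2 ← row2 − (4)·row1  ⇒  L[2][1]=4, U row2=(0, 0, 1)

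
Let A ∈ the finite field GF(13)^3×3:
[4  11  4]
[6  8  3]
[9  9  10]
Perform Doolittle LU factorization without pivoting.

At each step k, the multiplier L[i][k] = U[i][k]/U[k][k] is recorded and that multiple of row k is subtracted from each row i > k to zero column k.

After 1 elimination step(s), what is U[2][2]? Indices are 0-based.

U[2][2] = 1

[col 0] pivot 4
  R1 -= 8*R0 → (0, 11, 10)  (L[1][0] := 8)
  R2 -= 12*R0 → (0, 7, 1)  (L[2][0] := 12)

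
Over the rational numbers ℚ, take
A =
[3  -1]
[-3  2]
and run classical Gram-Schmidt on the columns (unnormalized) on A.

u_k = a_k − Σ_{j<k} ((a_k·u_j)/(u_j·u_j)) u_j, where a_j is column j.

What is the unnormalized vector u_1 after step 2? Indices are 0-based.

Step 1: u_0 = a_0 = (3, -3).
Step 2: u_1 = a_1 − (-1/2)·u_0 = (1/2, 1/2).

u_1 = (1/2, 1/2)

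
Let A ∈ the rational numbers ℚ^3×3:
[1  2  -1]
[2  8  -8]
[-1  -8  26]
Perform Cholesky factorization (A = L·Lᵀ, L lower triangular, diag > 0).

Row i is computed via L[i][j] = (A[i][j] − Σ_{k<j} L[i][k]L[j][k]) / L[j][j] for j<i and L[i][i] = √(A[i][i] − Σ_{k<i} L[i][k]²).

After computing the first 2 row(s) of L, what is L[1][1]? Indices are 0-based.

Step 1: L[0][0] = √(1) = 1.
  L[1][0] = (2) / L[0][0] = 2.
Step 2: L[1][1] = √(4) = 2.

L[1][1] = 2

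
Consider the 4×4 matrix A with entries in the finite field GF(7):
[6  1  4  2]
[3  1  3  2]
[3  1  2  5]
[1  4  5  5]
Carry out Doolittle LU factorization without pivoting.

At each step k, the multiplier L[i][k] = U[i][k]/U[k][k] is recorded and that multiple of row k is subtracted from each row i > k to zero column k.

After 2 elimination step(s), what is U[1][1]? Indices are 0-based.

U[1][1] = 4

[col 0] pivot 6
  R1 -= 4*R0 → (0, 4, 1, 1)  (L[1][0] := 4)
  R2 -= 4*R0 → (0, 4, 0, 4)  (L[2][0] := 4)
  R3 -= 6*R0 → (0, 5, 2, 0)  (L[3][0] := 6)
[col 1] pivot 4
  R2 -= 1*R1 → (0, 0, 6, 3)  (L[2][1] := 1)
  R3 -= 3*R1 → (0, 0, 6, 4)  (L[3][1] := 3)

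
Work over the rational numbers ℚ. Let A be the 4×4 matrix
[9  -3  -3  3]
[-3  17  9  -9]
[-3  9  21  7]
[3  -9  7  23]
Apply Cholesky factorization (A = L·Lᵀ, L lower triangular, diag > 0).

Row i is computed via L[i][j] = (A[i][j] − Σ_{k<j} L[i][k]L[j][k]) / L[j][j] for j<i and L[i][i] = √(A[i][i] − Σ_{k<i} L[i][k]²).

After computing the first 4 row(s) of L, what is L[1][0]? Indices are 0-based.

L[1][0] = -1

Step 1: L[0][0] = √(9) = 3.
  L[1][0] = (-3) / L[0][0] = -1.
Step 2: L[1][1] = √(16) = 4.
  L[2][0] = (-3) / L[0][0] = -1.
  L[2][1] = (8) / L[1][1] = 2.
Step 3: L[2][2] = √(16) = 4.
  L[3][0] = (3) / L[0][0] = 1.
  L[3][1] = (-8) / L[1][1] = -2.
  L[3][2] = (12) / L[2][2] = 3.
Step 4: L[3][3] = √(9) = 3.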